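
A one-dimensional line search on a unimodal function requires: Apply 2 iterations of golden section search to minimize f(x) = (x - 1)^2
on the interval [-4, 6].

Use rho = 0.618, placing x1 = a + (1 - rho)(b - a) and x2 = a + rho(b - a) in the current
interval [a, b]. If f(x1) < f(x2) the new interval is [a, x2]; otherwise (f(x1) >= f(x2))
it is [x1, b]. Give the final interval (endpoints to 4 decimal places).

Golden section search for min of f(x) = (x - 1)^2 on [-4, 6].
Each step: x1 = a + (1 - rho)(b - a), x2 = a + rho(b - a); if f(x1) < f(x2) keep [a, x2], otherwise keep [x1, b].
Step 1: [-4.0000, 6.0000], x1=-0.1800 (f=1.3924), x2=2.1800 (f=1.3924); f(x1) = f(x2) (tie, not '<') => keep [-0.1800, 6.0000]
Step 2: [-0.1800, 6.0000], x1=2.1808 (f=1.3942), x2=3.6392 (f=6.9656); f(x1) < f(x2) => keep [-0.1800, 3.6392]
Final interval: [-0.1800, 3.6392]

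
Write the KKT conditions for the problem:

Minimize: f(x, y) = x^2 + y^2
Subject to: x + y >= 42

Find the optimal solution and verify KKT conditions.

KKT conditions for min x^2 + y^2 s.t. x + y >= 42:
Stationarity: 2x = mu, 2y = mu
So x = y = mu/2.
Complementary slackness: mu*(x + y - 42) = 0
Primal feasibility: x + y >= 42; dual feasibility: mu >= 0
If mu = 0 then x = y = 0, but 0 + 0 < 42 is infeasible, so the constraint is active.
Constraint active: x + y = 2*(mu/2) = 42 => mu = 42
x = y = 21, f = 882
Verify: stationarity 2*21 = 42 = mu; primal 21 + 21 = 42 >= 42; dual mu = 42 >= 0; complementary slackness 42*(42 - 42) = 0. All KKT conditions hold.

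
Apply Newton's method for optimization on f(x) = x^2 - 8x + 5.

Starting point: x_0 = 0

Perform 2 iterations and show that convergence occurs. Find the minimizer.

f(x) = x^2 - 8x + 5, f'(x) = 2x + (-8), f''(x) = 2
Step 1: f'(0) = -8, x_1 = 0 - -8/2 = 4
Step 2: f'(4) = 0, x_2 = 4 (converged)
Newton's method converges in 1 step for quadratics.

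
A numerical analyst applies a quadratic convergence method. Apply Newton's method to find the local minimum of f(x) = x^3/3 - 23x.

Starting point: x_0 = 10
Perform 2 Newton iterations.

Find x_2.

f(x) = x^3/3 - 23x
f'(x) = x^2 - 23, f''(x) = 2x
Newton update: x_{n+1} = x_n - (x_n^2 - 23)/(2*x_n)
Step 1: x_0 = 10, f'=77, f''=20, x_1 = 123/20
Step 2: x_1 = 123/20, f'=5929/400, f''=123/10, x_2 = 24329/4920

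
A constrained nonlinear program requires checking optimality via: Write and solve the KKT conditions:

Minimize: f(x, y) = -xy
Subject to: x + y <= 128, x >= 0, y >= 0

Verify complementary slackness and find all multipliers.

Problem: min -xy s.t. x + y <= 128 (multiplier lambda), x >= 0 (mu_x), y >= 0 (mu_y)
KKT stationarity: -y + lambda - mu_x = 0, -x + lambda - mu_y = 0, with lambda, mu_x, mu_y >= 0
Complementary slackness: lambda*(x + y - 128) = 0, mu_x*x = 0, mu_y*y = 0
If lambda = 0: y = -mu_x <= 0 and x = -mu_y <= 0 force x = y = 0 with f = 0; but x = y = 64 is feasible with f = -4096 < 0, so this is not the minimum. Hence lambda > 0 and x + y = 128.
Try x > 0, y > 0 (so mu_x = mu_y = 0): y = lambda, x = lambda => x = y = lambda
x + y = 128 => 2*lambda = 128 => lambda = 64
x* = y* = 64 > 0, consistent with mu_x = mu_y = 0.
(Any feasible point with x = 0 or y = 0 has f = 0 > -4096, so the minimum is not on those boundaries.)
min(-xy) = -4096 (i.e. max xy = 4096)
Multipliers: lambda = 64, mu_x = 0, mu_y = 0
Complementary slackness: lambda*(x + y - 128) = 64*(64 + 64 - 128) = 0, mu_x*x = 0*64 = 0, mu_y*y = 0*64 = 0. Satisfied.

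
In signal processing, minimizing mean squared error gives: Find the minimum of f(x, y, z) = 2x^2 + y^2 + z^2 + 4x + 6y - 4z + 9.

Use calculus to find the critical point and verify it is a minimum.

f(x,y,z) = 2x^2 + y^2 + z^2 + 4x + 6y - 4z + 9
df/dx = 4x + (4) = 0 => x = -1
df/dy = 2y + (6) = 0 => y = -3
df/dz = 2z + (-4) = 0 => z = 2
f(-1,-3,2) = 2*(-1)^2 + 1*(-3)^2 + 1*(2)^2 + 4*(-1) + 6*(-3) + -4*(2) + 9 = -6
Hessian is diagonal with entries 4, 2, 2 > 0, confirmed minimum.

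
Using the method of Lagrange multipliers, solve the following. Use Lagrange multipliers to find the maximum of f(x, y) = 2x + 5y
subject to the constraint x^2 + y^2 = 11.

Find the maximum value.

Set up Lagrange conditions: grad f = lambda * grad g
  2 = 2*lambda*x
  5 = 2*lambda*y
From these: x/y = 2/5, so x = 2t, y = 5t for some t.
Substitute into constraint: (2t)^2 + (5t)^2 = 11
  t^2 * 29 = 11
  t = sqrt(11/29)
Maximum = 2*x + 5*y = (2^2 + 5^2)*t = 29 * sqrt(11/29) = sqrt(319)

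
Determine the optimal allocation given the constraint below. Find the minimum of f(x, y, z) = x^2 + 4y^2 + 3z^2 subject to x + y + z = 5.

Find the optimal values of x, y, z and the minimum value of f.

Using Lagrange multipliers on f = x^2 + 4y^2 + 3z^2 with constraint x + y + z = 5:
Conditions: 2*1*x = lambda, 2*4*y = lambda, 2*3*z = lambda
So x = lambda/2, y = lambda/8, z = lambda/6
Substituting into constraint: lambda * (19/24) = 5
lambda = 120/19
x = 60/19, y = 15/19, z = 20/19
Minimum value = 300/19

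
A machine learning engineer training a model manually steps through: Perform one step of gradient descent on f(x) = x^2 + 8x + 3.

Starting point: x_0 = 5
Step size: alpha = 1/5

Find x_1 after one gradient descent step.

f(x) = x^2 + 8x + 3
f'(x) = 2x + 8
f'(5) = 2*5 + (8) = 18
x_1 = x_0 - alpha * f'(x_0) = 5 - 1/5 * 18 = 7/5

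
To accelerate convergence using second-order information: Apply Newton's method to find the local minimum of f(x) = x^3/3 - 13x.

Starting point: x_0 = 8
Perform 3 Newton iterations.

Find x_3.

f(x) = x^3/3 - 13x
f'(x) = x^2 - 13, f''(x) = 2x
Newton update: x_{n+1} = x_n - (x_n^2 - 13)/(2*x_n)
Step 1: x_0 = 8, f'=51, f''=16, x_1 = 77/16
Step 2: x_1 = 77/16, f'=2601/256, f''=77/8, x_2 = 9257/2464
Step 3: x_2 = 9257/2464, f'=6765201/6071296, f''=9257/1232, x_3 = 164618897/45618496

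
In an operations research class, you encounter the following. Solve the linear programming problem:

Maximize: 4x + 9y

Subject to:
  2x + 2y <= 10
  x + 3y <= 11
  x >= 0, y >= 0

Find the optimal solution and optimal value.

Feasible vertices: (0, 0), (0, 11/3), (2, 3), (5, 0)
Objective 4x + 9y at each:
  (0, 0): 0
  (0, 11/3): 33
  (2, 3): 35
  (5, 0): 20
Maximum is 35 at (2, 3).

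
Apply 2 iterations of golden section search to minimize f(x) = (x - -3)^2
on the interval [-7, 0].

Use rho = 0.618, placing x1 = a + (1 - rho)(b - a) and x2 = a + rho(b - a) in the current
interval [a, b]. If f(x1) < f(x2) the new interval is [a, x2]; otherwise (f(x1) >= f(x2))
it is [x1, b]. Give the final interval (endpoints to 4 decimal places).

Golden section search for min of f(x) = (x - -3)^2 on [-7, 0].
Each step: x1 = a + (1 - rho)(b - a), x2 = a + rho(b - a); if f(x1) < f(x2) keep [a, x2], otherwise keep [x1, b].
Step 1: [-7.0000, 0.0000], x1=-4.3260 (f=1.7583), x2=-2.6740 (f=0.1063); f(x1) > f(x2) => keep [-4.3260, 0.0000]
Step 2: [-4.3260, 0.0000], x1=-2.6735 (f=0.1066), x2=-1.6525 (f=1.8157); f(x1) < f(x2) => keep [-4.3260, -1.6525]
Final interval: [-4.3260, -1.6525]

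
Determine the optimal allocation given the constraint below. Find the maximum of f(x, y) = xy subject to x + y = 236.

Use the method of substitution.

Substitute y = 236 - x into f(x,y) = xy:
g(x) = x(236 - x) = 236x - x^2
g'(x) = 236 - 2x = 0  =>  x = 118
y = 236 - 118 = 118
Maximum value = 118 * 118 = 13924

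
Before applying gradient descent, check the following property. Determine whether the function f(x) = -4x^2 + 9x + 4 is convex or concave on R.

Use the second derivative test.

f(x) = -4x^2 + 9x + 4
f'(x) = -8x + 9
f''(x) = -8
Since f''(x) = -8 < 0 for all x, f is concave on R.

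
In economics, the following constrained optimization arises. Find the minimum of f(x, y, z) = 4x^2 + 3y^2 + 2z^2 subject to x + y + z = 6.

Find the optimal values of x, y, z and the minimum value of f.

Using Lagrange multipliers on f = 4x^2 + 3y^2 + 2z^2 with constraint x + y + z = 6:
Conditions: 2*4*x = lambda, 2*3*y = lambda, 2*2*z = lambda
So x = lambda/8, y = lambda/6, z = lambda/4
Substituting into constraint: lambda * (13/24) = 6
lambda = 144/13
x = 18/13, y = 24/13, z = 36/13
Minimum value = 432/13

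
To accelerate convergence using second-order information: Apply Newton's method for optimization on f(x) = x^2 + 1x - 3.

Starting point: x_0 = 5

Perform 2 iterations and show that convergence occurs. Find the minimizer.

f(x) = x^2 + 1x - 3, f'(x) = 2x + (1), f''(x) = 2
Step 1: f'(5) = 11, x_1 = 5 - 11/2 = -1/2
Step 2: f'(-1/2) = 0, x_2 = -1/2 (converged)
Newton's method converges in 1 step for quadratics.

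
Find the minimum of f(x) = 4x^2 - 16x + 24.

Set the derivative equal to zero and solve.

f(x) = 4x^2 - 16x + 24
f'(x) = 8x + (-16) = 0
x = 16/8 = 2
f(2) = 8
Since f''(x) = 8 > 0, this is a minimum.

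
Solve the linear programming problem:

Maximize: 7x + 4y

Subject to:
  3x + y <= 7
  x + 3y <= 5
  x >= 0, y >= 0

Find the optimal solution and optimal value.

Feasible vertices: (0, 0), (0, 5/3), (2, 1), (7/3, 0)
Objective 7x + 4y at each:
  (0, 0): 0
  (0, 5/3): 20/3
  (2, 1): 18
  (7/3, 0): 49/3
Maximum is 18 at (2, 1).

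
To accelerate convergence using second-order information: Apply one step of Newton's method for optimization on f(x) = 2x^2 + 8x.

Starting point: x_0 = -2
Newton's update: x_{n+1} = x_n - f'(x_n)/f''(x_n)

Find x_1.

f(x) = 2x^2 + 8x
f'(x) = 4x + (8), f''(x) = 4
Newton step: x_1 = x_0 - f'(x_0)/f''(x_0)
f'(-2) = 0
x_1 = -2 - 0/4 = -2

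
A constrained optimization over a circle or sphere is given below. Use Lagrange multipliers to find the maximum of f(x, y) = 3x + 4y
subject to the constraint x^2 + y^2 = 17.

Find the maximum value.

Set up Lagrange conditions: grad f = lambda * grad g
  3 = 2*lambda*x
  4 = 2*lambda*y
From these: x/y = 3/4, so x = 3t, y = 4t for some t.
Substitute into constraint: (3t)^2 + (4t)^2 = 17
  t^2 * 25 = 17
  t = sqrt(17/25)
Maximum = 3*x + 4*y = (3^2 + 4^2)*t = 25 * sqrt(17/25) = sqrt(425)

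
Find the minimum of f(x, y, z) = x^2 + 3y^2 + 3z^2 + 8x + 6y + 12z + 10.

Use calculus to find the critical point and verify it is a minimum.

f(x,y,z) = x^2 + 3y^2 + 3z^2 + 8x + 6y + 12z + 10
df/dx = 2x + (8) = 0 => x = -4
df/dy = 6y + (6) = 0 => y = -1
df/dz = 6z + (12) = 0 => z = -2
f(-4,-1,-2) = 1*(-4)^2 + 3*(-1)^2 + 3*(-2)^2 + 8*(-4) + 6*(-1) + 12*(-2) + 10 = -21
Hessian is diagonal with entries 2, 6, 6 > 0, confirmed minimum.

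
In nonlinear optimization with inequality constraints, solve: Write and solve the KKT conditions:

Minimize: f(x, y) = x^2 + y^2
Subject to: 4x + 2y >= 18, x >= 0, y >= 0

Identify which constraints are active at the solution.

KKT conditions for min x^2 + y^2 s.t. 4x + 2y >= 18, x >= 0, y >= 0:
Stationarity: 2x = mu*4 + mu_x, 2y = mu*2 + mu_y, with mu, mu_x, mu_y >= 0
Complementary slackness: mu*(4x + 2y - 18) = 0, mu_x*x = 0, mu_y*y = 0
(0, 0) is infeasible (4*0 + 2*0 < 18), so if mu = 0 stationarity would force x = mu_x/2 >= 0, y = mu_y/2 >= 0 with mu_x*x = mu_y*y = 0, i.e. x = y = 0: contradiction. Hence mu > 0 and 4x + 2y = 18 is active.
Try x > 0, y > 0 (so mu_x = mu_y = 0): x = 4*mu/2, y = 2*mu/2
Substitute: 4*(4*mu/2) + 2*(2*mu/2) = 18
  mu*20/2 = 18 => mu = 9/5
x* = 18/5 > 0, y* = 9/5 > 0, consistent with mu_x = mu_y = 0.
f is convex and the constraints are linear, so this KKT point is the global minimum.
f* = 81/5
Active constraints: 4x + 2y >= 18 (holds with equality, mu = 9/5 > 0); x >= 0 and y >= 0 are inactive (mu_x = mu_y = 0).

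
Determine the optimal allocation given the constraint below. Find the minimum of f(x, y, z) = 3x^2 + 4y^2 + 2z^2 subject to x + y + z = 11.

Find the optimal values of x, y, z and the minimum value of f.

Using Lagrange multipliers on f = 3x^2 + 4y^2 + 2z^2 with constraint x + y + z = 11:
Conditions: 2*3*x = lambda, 2*4*y = lambda, 2*2*z = lambda
So x = lambda/6, y = lambda/8, z = lambda/4
Substituting into constraint: lambda * (13/24) = 11
lambda = 264/13
x = 44/13, y = 33/13, z = 66/13
Minimum value = 1452/13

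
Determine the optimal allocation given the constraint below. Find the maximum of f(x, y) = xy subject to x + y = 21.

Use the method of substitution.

Substitute y = 21 - x into f(x,y) = xy:
g(x) = x(21 - x) = 21x - x^2
g'(x) = 21 - 2x = 0  =>  x = 21/2
y = 21 - 21/2 = 21/2
Maximum value = (21/2) * (21/2) = 441/4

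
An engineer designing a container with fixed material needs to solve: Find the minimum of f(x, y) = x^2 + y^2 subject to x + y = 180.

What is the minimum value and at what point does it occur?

Substitute y = 180 - x into f(x,y) = x^2 + y^2:
g(x) = x^2 + (180 - x)^2 = 2x^2 - 360x + 32400
g'(x) = 4x - 360 = 0  =>  x = 90
y = 180 - 90 = 90
Minimum value = 90^2 + 90^2 = 16200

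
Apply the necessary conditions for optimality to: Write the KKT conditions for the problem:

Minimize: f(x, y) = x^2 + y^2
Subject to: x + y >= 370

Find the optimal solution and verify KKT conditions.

KKT conditions for min x^2 + y^2 s.t. x + y >= 370:
Stationarity: 2x = mu, 2y = mu
So x = y = mu/2.
Complementary slackness: mu*(x + y - 370) = 0
Primal feasibility: x + y >= 370; dual feasibility: mu >= 0
If mu = 0 then x = y = 0, but 0 + 0 < 370 is infeasible, so the constraint is active.
Constraint active: x + y = 2*(mu/2) = 370 => mu = 370
x = y = 185, f = 68450
Verify: stationarity 2*185 = 370 = mu; primal 185 + 185 = 370 >= 370; dual mu = 370 >= 0; complementary slackness 370*(370 - 370) = 0. All KKT conditions hold.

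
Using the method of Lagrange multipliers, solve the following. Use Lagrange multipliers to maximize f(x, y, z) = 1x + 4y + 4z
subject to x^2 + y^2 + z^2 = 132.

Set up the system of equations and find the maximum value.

Lagrange conditions: 1 = 2*lambda*x, 4 = 2*lambda*y, 4 = 2*lambda*z
So x:1 = y:4 = z:4, i.e. x = 1t, y = 4t, z = 4t
Constraint: t^2*(1^2 + 4^2 + 4^2) = 132
  t^2 * 33 = 132  =>  t = sqrt(4)
Maximum = 1*1t + 4*4t + 4*4t = 33*sqrt(4) = 66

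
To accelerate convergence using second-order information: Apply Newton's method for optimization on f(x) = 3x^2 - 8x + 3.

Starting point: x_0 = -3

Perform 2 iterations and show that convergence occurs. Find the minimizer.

f(x) = 3x^2 - 8x + 3, f'(x) = 6x + (-8), f''(x) = 6
Step 1: f'(-3) = -26, x_1 = -3 - -26/6 = 4/3
Step 2: f'(4/3) = 0, x_2 = 4/3 (converged)
Newton's method converges in 1 step for quadratics.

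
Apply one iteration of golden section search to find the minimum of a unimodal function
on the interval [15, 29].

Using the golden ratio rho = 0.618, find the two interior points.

Golden section search on [15, 29].
Golden ratio rho = 0.618 (approx).
Interior points:
  x_1 = 15 + (1-0.618)*14 = 20.3480
  x_2 = 15 + 0.618*14 = 23.6520
Compare f(x_1) and f(x_2) to determine which subinterval to keep.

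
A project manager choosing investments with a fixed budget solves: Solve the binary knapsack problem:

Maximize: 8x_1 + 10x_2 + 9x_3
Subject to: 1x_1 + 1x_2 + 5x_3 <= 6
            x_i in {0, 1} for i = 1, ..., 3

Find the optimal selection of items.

Items: item 1 (v=8, w=1), item 2 (v=10, w=1), item 3 (v=9, w=5)
Capacity: 6
Checking all 8 subsets (w = total weight, v = total value):
  {}: w = 0, v = 0
  {1}: w = 1, v = 8
  {2}: w = 1, v = 10
  {3}: w = 5, v = 9
  {1, 2}: w = 2, v = 18
  {1, 3}: w = 6, v = 17
  {2, 3}: w = 6, v = 19
  {1, 2, 3}: w = 7 > 6, infeasible
Best feasible subset: items [2, 3]
Total weight: 6 <= 6, total value: 19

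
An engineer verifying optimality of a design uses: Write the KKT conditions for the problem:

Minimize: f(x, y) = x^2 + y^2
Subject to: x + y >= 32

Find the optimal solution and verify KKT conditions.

KKT conditions for min x^2 + y^2 s.t. x + y >= 32:
Stationarity: 2x = mu, 2y = mu
So x = y = mu/2.
Complementary slackness: mu*(x + y - 32) = 0
Primal feasibility: x + y >= 32; dual feasibility: mu >= 0
If mu = 0 then x = y = 0, but 0 + 0 < 32 is infeasible, so the constraint is active.
Constraint active: x + y = 2*(mu/2) = 32 => mu = 32
x = y = 16, f = 512
Verify: stationarity 2*16 = 32 = mu; primal 16 + 16 = 32 >= 32; dual mu = 32 >= 0; complementary slackness 32*(32 - 32) = 0. All KKT conditions hold.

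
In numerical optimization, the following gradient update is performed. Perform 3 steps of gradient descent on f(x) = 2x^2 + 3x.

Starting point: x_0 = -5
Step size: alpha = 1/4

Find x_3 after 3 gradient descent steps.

f(x) = 2x^2 + 3x, f'(x) = 4x + (3)
Step 1: f'(-5) = -17, x_1 = -5 - 1/4 * -17 = -3/4
Step 2: f'(-3/4) = 0, x_2 = -3/4 - 1/4 * 0 = -3/4
Step 3: f'(-3/4) = 0, x_3 = -3/4 - 1/4 * 0 = -3/4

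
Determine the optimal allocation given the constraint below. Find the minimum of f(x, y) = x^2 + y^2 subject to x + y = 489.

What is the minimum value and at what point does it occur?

Substitute y = 489 - x into f(x,y) = x^2 + y^2:
g(x) = x^2 + (489 - x)^2 = 2x^2 - 978x + 239121
g'(x) = 4x - 978 = 0  =>  x = 489/2
y = 489 - 489/2 = 489/2
Minimum value = (489/2)^2 + (489/2)^2 = 239121/2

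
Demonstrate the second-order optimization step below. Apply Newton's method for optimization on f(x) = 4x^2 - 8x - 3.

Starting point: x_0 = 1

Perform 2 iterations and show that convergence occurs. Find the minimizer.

f(x) = 4x^2 - 8x - 3, f'(x) = 8x + (-8), f''(x) = 8
Step 1: f'(1) = 0, x_1 = 1 - 0/8 = 1
Step 2: f'(1) = 0, x_2 = 1 (converged)
Newton's method converges in 1 step for quadratics.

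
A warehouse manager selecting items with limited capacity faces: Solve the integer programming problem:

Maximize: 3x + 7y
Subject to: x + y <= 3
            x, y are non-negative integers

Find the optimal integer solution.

Objective: 3x + 7y, constraint: x + y <= 3
Coefficient of y is 7 > coefficient of x is 3, so allocate the entire budget to y.
Optimal: x = 0, y = 3, value = 21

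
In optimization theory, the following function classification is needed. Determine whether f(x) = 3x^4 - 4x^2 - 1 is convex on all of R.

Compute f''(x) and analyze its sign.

f(x) = 3x^4 - 4x^2 - 1
f'(x) = 12x^3 + -8x
f''(x) = 36x^2 + -8
f''(0) = -8 < 0, so not convex near x = 0
Therefore, f is not globally convex on R.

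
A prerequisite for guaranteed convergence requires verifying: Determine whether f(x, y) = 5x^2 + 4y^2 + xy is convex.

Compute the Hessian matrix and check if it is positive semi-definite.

f(x,y) = 5x^2 + 4y^2 + xy
Hessian H = [[10, 1], [1, 8]]
trace(H) = 18, det(H) = 79
Eigenvalues: (18 +/- sqrt(8)) / 2 = 10.41, 7.586
Since both eigenvalues > 0, f is convex.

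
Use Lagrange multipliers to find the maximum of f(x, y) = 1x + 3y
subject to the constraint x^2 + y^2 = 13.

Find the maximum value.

Set up Lagrange conditions: grad f = lambda * grad g
  1 = 2*lambda*x
  3 = 2*lambda*y
From these: x/y = 1/3, so x = 1t, y = 3t for some t.
Substitute into constraint: (1t)^2 + (3t)^2 = 13
  t^2 * 10 = 13
  t = sqrt(13/10)
Maximum = 1*x + 3*y = (1^2 + 3^2)*t = 10 * sqrt(13/10) = sqrt(130)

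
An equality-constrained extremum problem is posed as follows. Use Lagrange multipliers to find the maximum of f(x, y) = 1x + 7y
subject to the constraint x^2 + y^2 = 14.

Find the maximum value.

Set up Lagrange conditions: grad f = lambda * grad g
  1 = 2*lambda*x
  7 = 2*lambda*y
From these: x/y = 1/7, so x = 1t, y = 7t for some t.
Substitute into constraint: (1t)^2 + (7t)^2 = 14
  t^2 * 50 = 14
  t = sqrt(14/50)
Maximum = 1*x + 7*y = (1^2 + 7^2)*t = 50 * sqrt(14/50) = sqrt(700)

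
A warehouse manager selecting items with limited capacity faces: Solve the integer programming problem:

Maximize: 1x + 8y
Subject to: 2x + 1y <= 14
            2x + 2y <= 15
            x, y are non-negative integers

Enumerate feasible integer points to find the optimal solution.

Constraint 1: 2x + 1y <= 14
Constraint 2: 2x + 2y <= 15
Feasible x range (need y >= 0): 0 <= x <= min(14/2, 15/2) => x in {0, ..., 7}.
Enumerate feasible integer points row by row (the coefficient of y is 8 > 0, so for each x the largest feasible y gives the best value):
  x = 0: y <= min((14 - 2*0)/1, (15 - 2*0)/2) => y in {0, ..., 7}; best 1*0 + 8*7 = 56
  x = 1: y <= min((14 - 2*1)/1, (15 - 2*1)/2) => y in {0, ..., 6}; best 1*1 + 8*6 = 49
  x = 2: y <= min((14 - 2*2)/1, (15 - 2*2)/2) => y in {0, ..., 5}; best 1*2 + 8*5 = 42
  x = 3: y <= min((14 - 2*3)/1, (15 - 2*3)/2) => y in {0, ..., 4}; best 1*3 + 8*4 = 35
  x = 4: y <= min((14 - 2*4)/1, (15 - 2*4)/2) => y in {0, ..., 3}; best 1*4 + 8*3 = 28
  x = 5: y <= min((14 - 2*5)/1, (15 - 2*5)/2) => y in {0, ..., 2}; best 1*5 + 8*2 = 21
  x = 6: y <= min((14 - 2*6)/1, (15 - 2*6)/2) => y in {0, ..., 1}; best 1*6 + 8*1 = 14
  x = 7: y <= min((14 - 2*7)/1, (15 - 2*7)/2) => y in {0}; best 1*7 + 8*0 = 7
The maximum 1x + 8y = 56 is achieved at x = 0, y = 7.
Check: 2*0 + 1*7 = 7 <= 14 and 2*0 + 2*7 = 14 <= 15.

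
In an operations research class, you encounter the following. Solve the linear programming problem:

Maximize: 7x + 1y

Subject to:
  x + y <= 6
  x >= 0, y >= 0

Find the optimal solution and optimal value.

The feasible region has vertices at [(0, 0), (6, 0), (0, 6)].
Checking objective 7x + 1y at each vertex:
  (0, 0): 7*0 + 1*0 = 0
  (6, 0): 7*6 + 1*0 = 42
  (0, 6): 7*0 + 1*6 = 6
Maximum is 42 at (6, 0).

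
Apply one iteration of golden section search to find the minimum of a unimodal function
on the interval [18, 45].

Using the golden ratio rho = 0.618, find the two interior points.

Golden section search on [18, 45].
Golden ratio rho = 0.618 (approx).
Interior points:
  x_1 = 18 + (1-0.618)*27 = 28.3140
  x_2 = 18 + 0.618*27 = 34.6860
Compare f(x_1) and f(x_2) to determine which subinterval to keep.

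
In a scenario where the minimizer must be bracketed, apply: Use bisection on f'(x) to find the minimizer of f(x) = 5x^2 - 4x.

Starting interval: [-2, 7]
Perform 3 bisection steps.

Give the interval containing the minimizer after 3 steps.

Finding critical point of f(x) = 5x^2 - 4x using bisection on f'(x) = 10x + -4.
f'(x) = 0 when x = 2/5.
Starting interval: [-2, 7]
Step 1: mid = 5/2, f'(mid) = 21, new interval = [-2, 5/2]
Step 2: mid = 1/4, f'(mid) = -3/2, new interval = [1/4, 5/2]
Step 3: mid = 11/8, f'(mid) = 39/4, new interval = [1/4, 11/8]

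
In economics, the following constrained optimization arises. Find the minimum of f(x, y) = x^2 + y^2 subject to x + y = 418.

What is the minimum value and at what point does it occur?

Substitute y = 418 - x into f(x,y) = x^2 + y^2:
g(x) = x^2 + (418 - x)^2 = 2x^2 - 836x + 174724
g'(x) = 4x - 836 = 0  =>  x = 209
y = 418 - 209 = 209
Minimum value = 209^2 + 209^2 = 87362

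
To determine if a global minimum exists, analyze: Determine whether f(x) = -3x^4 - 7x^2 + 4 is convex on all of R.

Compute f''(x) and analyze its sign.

f(x) = -3x^4 - 7x^2 + 4
f'(x) = -12x^3 + -14x
f''(x) = -36x^2 + -14
f''(x) = -36x^2 + -14 <= -14 < 0 for all x
Therefore, f is concave on R.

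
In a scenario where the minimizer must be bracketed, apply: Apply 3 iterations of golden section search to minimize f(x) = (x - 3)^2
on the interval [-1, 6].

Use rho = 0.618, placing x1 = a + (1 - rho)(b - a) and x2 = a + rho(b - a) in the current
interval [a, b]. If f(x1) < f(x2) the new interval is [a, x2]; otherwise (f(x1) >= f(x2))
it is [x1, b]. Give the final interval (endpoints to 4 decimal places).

Golden section search for min of f(x) = (x - 3)^2 on [-1, 6].
Each step: x1 = a + (1 - rho)(b - a), x2 = a + rho(b - a); if f(x1) < f(x2) keep [a, x2], otherwise keep [x1, b].
Step 1: [-1.0000, 6.0000], x1=1.6740 (f=1.7583), x2=3.3260 (f=0.1063); f(x1) > f(x2) => keep [1.6740, 6.0000]
Step 2: [1.6740, 6.0000], x1=3.3265 (f=0.1066), x2=4.3475 (f=1.8157); f(x1) < f(x2) => keep [1.6740, 4.3475]
Step 3: [1.6740, 4.3475], x1=2.6953 (f=0.0929), x2=3.3262 (f=0.1064); f(x1) < f(x2) => keep [1.6740, 3.3262]
Final interval: [1.6740, 3.3262]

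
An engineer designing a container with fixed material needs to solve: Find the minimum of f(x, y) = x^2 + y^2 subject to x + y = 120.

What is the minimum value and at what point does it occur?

Substitute y = 120 - x into f(x,y) = x^2 + y^2:
g(x) = x^2 + (120 - x)^2 = 2x^2 - 240x + 14400
g'(x) = 4x - 240 = 0  =>  x = 60
y = 120 - 60 = 60
Minimum value = 60^2 + 60^2 = 7200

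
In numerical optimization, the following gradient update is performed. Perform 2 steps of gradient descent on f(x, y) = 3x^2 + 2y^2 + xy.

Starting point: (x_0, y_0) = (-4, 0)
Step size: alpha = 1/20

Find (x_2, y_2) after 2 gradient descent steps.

f(x,y) = 3x^2 + 2y^2 + xy
grad_x = 6x + 1y, grad_y = 4y + 1x
Step 1: grad = (-24, -4), (-14/5, 1/5)
Step 2: grad = (-83/5, -2), (-197/100, 3/10)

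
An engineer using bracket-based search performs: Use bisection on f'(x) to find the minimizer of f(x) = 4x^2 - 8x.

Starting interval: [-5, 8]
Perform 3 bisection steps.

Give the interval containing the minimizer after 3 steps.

Finding critical point of f(x) = 4x^2 - 8x using bisection on f'(x) = 8x + -8.
f'(x) = 0 when x = 1.
Starting interval: [-5, 8]
Step 1: mid = 3/2, f'(mid) = 4, new interval = [-5, 3/2]
Step 2: mid = -7/4, f'(mid) = -22, new interval = [-7/4, 3/2]
Step 3: mid = -1/8, f'(mid) = -9, new interval = [-1/8, 3/2]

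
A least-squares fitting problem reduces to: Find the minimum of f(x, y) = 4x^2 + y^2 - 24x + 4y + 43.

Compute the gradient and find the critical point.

f(x,y) = 4x^2 + y^2 - 24x + 4y + 43
df/dx = 8x + (-24) = 0  =>  x = 3
df/dy = 2y + (4) = 0  =>  y = -2
f(3, -2) = 4*(3)^2 + 1*(-2)^2 + -24*(3) + 4*(-2) + 43 = 3
Hessian is diagonal with entries 8, 2 > 0, so this is a minimum.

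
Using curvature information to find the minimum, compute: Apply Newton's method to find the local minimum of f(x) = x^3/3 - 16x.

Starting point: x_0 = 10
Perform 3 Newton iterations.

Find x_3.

f(x) = x^3/3 - 16x
f'(x) = x^2 - 16, f''(x) = 2x
Newton update: x_{n+1} = x_n - (x_n^2 - 16)/(2*x_n)
Step 1: x_0 = 10, f'=84, f''=20, x_1 = 29/5
Step 2: x_1 = 29/5, f'=441/25, f''=58/5, x_2 = 1241/290
Step 3: x_2 = 1241/290, f'=194481/84100, f''=1241/145, x_3 = 2885681/719780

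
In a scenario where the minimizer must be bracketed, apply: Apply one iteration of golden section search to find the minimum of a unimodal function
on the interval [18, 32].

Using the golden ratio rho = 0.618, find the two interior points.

Golden section search on [18, 32].
Golden ratio rho = 0.618 (approx).
Interior points:
  x_1 = 18 + (1-0.618)*14 = 23.3480
  x_2 = 18 + 0.618*14 = 26.6520
Compare f(x_1) and f(x_2) to determine which subinterval to keep.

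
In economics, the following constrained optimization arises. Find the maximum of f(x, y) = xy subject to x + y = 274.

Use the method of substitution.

Substitute y = 274 - x into f(x,y) = xy:
g(x) = x(274 - x) = 274x - x^2
g'(x) = 274 - 2x = 0  =>  x = 137
y = 274 - 137 = 137
Maximum value = 137 * 137 = 18769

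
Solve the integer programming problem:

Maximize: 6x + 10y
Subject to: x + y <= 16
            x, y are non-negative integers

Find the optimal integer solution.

Objective: 6x + 10y, constraint: x + y <= 16
Coefficient of y is 10 > coefficient of x is 6, so allocate the entire budget to y.
Optimal: x = 0, y = 16, value = 160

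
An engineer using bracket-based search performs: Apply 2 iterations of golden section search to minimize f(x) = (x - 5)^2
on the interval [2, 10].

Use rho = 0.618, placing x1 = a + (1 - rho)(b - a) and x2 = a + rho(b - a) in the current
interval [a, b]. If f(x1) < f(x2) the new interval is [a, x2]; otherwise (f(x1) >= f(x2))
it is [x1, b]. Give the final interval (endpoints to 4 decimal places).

Golden section search for min of f(x) = (x - 5)^2 on [2, 10].
Each step: x1 = a + (1 - rho)(b - a), x2 = a + rho(b - a); if f(x1) < f(x2) keep [a, x2], otherwise keep [x1, b].
Step 1: [2.0000, 10.0000], x1=5.0560 (f=0.0031), x2=6.9440 (f=3.7791); f(x1) < f(x2) => keep [2.0000, 6.9440]
Step 2: [2.0000, 6.9440], x1=3.8886 (f=1.2352), x2=5.0554 (f=0.0031); f(x1) > f(x2) => keep [3.8886, 6.9440]
Final interval: [3.8886, 6.9440]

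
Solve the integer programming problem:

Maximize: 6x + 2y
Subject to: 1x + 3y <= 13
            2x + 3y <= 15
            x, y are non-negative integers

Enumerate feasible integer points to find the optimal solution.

Constraint 1: 1x + 3y <= 13
Constraint 2: 2x + 3y <= 15
Feasible x range (need y >= 0): 0 <= x <= min(13/1, 15/2) => x in {0, ..., 7}.
Enumerate feasible integer points row by row (the coefficient of y is 2 > 0, so for each x the largest feasible y gives the best value):
  x = 0: y <= min((13 - 1*0)/3, (15 - 2*0)/3) => y in {0, ..., 4}; best 6*0 + 2*4 = 8
  x = 1: y <= min((13 - 1*1)/3, (15 - 2*1)/3) => y in {0, ..., 4}; best 6*1 + 2*4 = 14
  x = 2: y <= min((13 - 1*2)/3, (15 - 2*2)/3) => y in {0, ..., 3}; best 6*2 + 2*3 = 18
  x = 3: y <= min((13 - 1*3)/3, (15 - 2*3)/3) => y in {0, ..., 3}; best 6*3 + 2*3 = 24
  x = 4: y <= min((13 - 1*4)/3, (15 - 2*4)/3) => y in {0, ..., 2}; best 6*4 + 2*2 = 28
  x = 5: y <= min((13 - 1*5)/3, (15 - 2*5)/3) => y in {0, ..., 1}; best 6*5 + 2*1 = 32
  x = 6: y <= min((13 - 1*6)/3, (15 - 2*6)/3) => y in {0, ..., 1}; best 6*6 + 2*1 = 38
  x = 7: y <= min((13 - 1*7)/3, (15 - 2*7)/3) => y in {0}; best 6*7 + 2*0 = 42
The maximum 6x + 2y = 42 is achieved at x = 7, y = 0.
Check: 1*7 + 3*0 = 7 <= 13 and 2*7 + 3*0 = 14 <= 15.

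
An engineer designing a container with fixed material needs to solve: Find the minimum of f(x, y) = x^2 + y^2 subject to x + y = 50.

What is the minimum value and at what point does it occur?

Substitute y = 50 - x into f(x,y) = x^2 + y^2:
g(x) = x^2 + (50 - x)^2 = 2x^2 - 100x + 2500
g'(x) = 4x - 100 = 0  =>  x = 25
y = 50 - 25 = 25
Minimum value = 25^2 + 25^2 = 1250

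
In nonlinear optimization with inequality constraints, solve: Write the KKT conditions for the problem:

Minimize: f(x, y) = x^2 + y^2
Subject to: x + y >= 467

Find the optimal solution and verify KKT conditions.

KKT conditions for min x^2 + y^2 s.t. x + y >= 467:
Stationarity: 2x = mu, 2y = mu
So x = y = mu/2.
Complementary slackness: mu*(x + y - 467) = 0
Primal feasibility: x + y >= 467; dual feasibility: mu >= 0
If mu = 0 then x = y = 0, but 0 + 0 < 467 is infeasible, so the constraint is active.
Constraint active: x + y = 2*(mu/2) = 467 => mu = 467
x = y = 467/2, f = 218089/2
Verify: stationarity 2*(467/2) = 467 = mu; primal 467/2 + 467/2 = 467 >= 467; dual mu = 467 >= 0; complementary slackness 467*(467 - 467) = 0. All KKT conditions hold.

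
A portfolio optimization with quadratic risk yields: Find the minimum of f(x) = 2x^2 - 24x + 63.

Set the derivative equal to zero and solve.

f(x) = 2x^2 - 24x + 63
f'(x) = 4x + (-24) = 0
x = 24/4 = 6
f(6) = -9
Since f''(x) = 4 > 0, this is a minimum.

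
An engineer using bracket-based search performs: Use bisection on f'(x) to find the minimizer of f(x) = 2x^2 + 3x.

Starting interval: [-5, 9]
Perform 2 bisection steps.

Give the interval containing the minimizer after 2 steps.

Finding critical point of f(x) = 2x^2 + 3x using bisection on f'(x) = 4x + 3.
f'(x) = 0 when x = -3/4.
Starting interval: [-5, 9]
Step 1: mid = 2, f'(mid) = 11, new interval = [-5, 2]
Step 2: mid = -3/2, f'(mid) = -3, new interval = [-3/2, 2]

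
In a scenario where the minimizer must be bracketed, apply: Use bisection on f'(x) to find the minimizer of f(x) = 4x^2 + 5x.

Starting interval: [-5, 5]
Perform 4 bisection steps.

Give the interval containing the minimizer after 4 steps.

Finding critical point of f(x) = 4x^2 + 5x using bisection on f'(x) = 8x + 5.
f'(x) = 0 when x = -5/8.
Starting interval: [-5, 5]
Step 1: mid = 0, f'(mid) = 5, new interval = [-5, 0]
Step 2: mid = -5/2, f'(mid) = -15, new interval = [-5/2, 0]
Step 3: mid = -5/4, f'(mid) = -5, new interval = [-5/4, 0]
Step 4: mid = -5/8, f'(mid) = 0, new interval = [-5/8, -5/8]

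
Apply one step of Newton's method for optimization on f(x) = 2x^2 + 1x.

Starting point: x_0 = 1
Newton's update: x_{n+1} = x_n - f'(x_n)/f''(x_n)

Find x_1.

f(x) = 2x^2 + 1x
f'(x) = 4x + (1), f''(x) = 4
Newton step: x_1 = x_0 - f'(x_0)/f''(x_0)
f'(1) = 5
x_1 = 1 - 5/4 = -1/4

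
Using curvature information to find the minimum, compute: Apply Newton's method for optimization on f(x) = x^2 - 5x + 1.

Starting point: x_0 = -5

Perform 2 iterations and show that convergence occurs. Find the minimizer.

f(x) = x^2 - 5x + 1, f'(x) = 2x + (-5), f''(x) = 2
Step 1: f'(-5) = -15, x_1 = -5 - -15/2 = 5/2
Step 2: f'(5/2) = 0, x_2 = 5/2 (converged)
Newton's method converges in 1 step for quadratics.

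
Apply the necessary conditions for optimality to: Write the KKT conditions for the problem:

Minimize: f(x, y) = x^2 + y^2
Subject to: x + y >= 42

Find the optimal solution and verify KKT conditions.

KKT conditions for min x^2 + y^2 s.t. x + y >= 42:
Stationarity: 2x = mu, 2y = mu
So x = y = mu/2.
Complementary slackness: mu*(x + y - 42) = 0
Primal feasibility: x + y >= 42; dual feasibility: mu >= 0
If mu = 0 then x = y = 0, but 0 + 0 < 42 is infeasible, so the constraint is active.
Constraint active: x + y = 2*(mu/2) = 42 => mu = 42
x = y = 21, f = 882
Verify: stationarity 2*21 = 42 = mu; primal 21 + 21 = 42 >= 42; dual mu = 42 >= 0; complementary slackness 42*(42 - 42) = 0. All KKT conditions hold.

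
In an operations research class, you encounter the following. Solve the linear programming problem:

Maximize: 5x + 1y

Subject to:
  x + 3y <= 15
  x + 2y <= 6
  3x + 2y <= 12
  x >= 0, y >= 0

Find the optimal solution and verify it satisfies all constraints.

Feasible vertices: (0, 0), (0, 3), (3, 3/2), (4, 0)
Objective 5x + 1y at each vertex:
  (0, 0): 0
  (0, 3): 3
  (3, 3/2): 33/2
  (4, 0): 20
Maximum is 20 at (4, 0).
Verify constraints at (x, y) = (4, 0):
  1*4 + 3*0 = 4 <= 15
  1*4 + 2*0 = 4 <= 6
  3*4 + 2*0 = 12 <= 12 (active)
  x = 4 >= 0, y = 0 >= 0. All constraints satisfied.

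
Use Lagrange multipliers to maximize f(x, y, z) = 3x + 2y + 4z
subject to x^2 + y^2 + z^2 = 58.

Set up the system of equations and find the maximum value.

Lagrange conditions: 3 = 2*lambda*x, 2 = 2*lambda*y, 4 = 2*lambda*z
So x:3 = y:2 = z:4, i.e. x = 3t, y = 2t, z = 4t
Constraint: t^2*(3^2 + 2^2 + 4^2) = 58
  t^2 * 29 = 58  =>  t = sqrt(2)
Maximum = 3*3t + 2*2t + 4*4t = 29*sqrt(2) = sqrt(1682)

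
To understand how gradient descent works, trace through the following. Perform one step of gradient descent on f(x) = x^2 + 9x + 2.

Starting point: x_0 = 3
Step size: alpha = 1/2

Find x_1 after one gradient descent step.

f(x) = x^2 + 9x + 2
f'(x) = 2x + 9
f'(3) = 2*3 + (9) = 15
x_1 = x_0 - alpha * f'(x_0) = 3 - 1/2 * 15 = -9/2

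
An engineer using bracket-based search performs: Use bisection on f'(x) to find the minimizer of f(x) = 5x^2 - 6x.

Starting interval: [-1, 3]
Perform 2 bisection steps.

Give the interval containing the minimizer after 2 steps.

Finding critical point of f(x) = 5x^2 - 6x using bisection on f'(x) = 10x + -6.
f'(x) = 0 when x = 3/5.
Starting interval: [-1, 3]
Step 1: mid = 1, f'(mid) = 4, new interval = [-1, 1]
Step 2: mid = 0, f'(mid) = -6, new interval = [0, 1]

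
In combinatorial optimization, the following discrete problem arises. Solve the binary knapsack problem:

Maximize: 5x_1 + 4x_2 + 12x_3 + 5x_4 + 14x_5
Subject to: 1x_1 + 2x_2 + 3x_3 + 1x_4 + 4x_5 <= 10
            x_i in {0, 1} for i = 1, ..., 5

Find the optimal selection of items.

Items: item 1 (v=5, w=1), item 2 (v=4, w=2), item 3 (v=12, w=3), item 4 (v=5, w=1), item 5 (v=14, w=4)
Capacity: 10
Checking all 32 subsets (w = total weight, v = total value):
  {}: w = 0, v = 0
  {1}: w = 1, v = 5
  {2}: w = 2, v = 4
  {3}: w = 3, v = 12
  {4}: w = 1, v = 5
  {5}: w = 4, v = 14
  {1, 2}: w = 3, v = 9
  {1, 3}: w = 4, v = 17
  {1, 4}: w = 2, v = 10
  {1, 5}: w = 5, v = 19
  {2, 3}: w = 5, v = 16
  {2, 4}: w = 3, v = 9
  {2, 5}: w = 6, v = 18
  {3, 4}: w = 4, v = 17
  {3, 5}: w = 7, v = 26
  {4, 5}: w = 5, v = 19
  {1, 2, 3}: w = 6, v = 21
  {1, 2, 4}: w = 4, v = 14
  {1, 2, 5}: w = 7, v = 23
  {1, 3, 4}: w = 5, v = 22
  {1, 3, 5}: w = 8, v = 31
  {1, 4, 5}: w = 6, v = 24
  {2, 3, 4}: w = 6, v = 21
  {2, 3, 5}: w = 9, v = 30
  {2, 4, 5}: w = 7, v = 23
  {3, 4, 5}: w = 8, v = 31
  {1, 2, 3, 4}: w = 7, v = 26
  {1, 2, 3, 5}: w = 10, v = 35
  {1, 2, 4, 5}: w = 8, v = 28
  {1, 3, 4, 5}: w = 9, v = 36
  {2, 3, 4, 5}: w = 10, v = 35
  {1, 2, 3, 4, 5}: w = 11 > 10, infeasible
Best feasible subset: items [1, 3, 4, 5]
Total weight: 9 <= 10, total value: 36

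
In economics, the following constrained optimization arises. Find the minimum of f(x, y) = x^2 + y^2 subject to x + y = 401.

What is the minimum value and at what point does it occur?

Substitute y = 401 - x into f(x,y) = x^2 + y^2:
g(x) = x^2 + (401 - x)^2 = 2x^2 - 802x + 160801
g'(x) = 4x - 802 = 0  =>  x = 401/2
y = 401 - 401/2 = 401/2
Minimum value = (401/2)^2 + (401/2)^2 = 160801/2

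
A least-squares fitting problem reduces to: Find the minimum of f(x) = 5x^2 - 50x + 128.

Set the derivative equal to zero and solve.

f(x) = 5x^2 - 50x + 128
f'(x) = 10x + (-50) = 0
x = 50/10 = 5
f(5) = 3
Since f''(x) = 10 > 0, this is a minimum.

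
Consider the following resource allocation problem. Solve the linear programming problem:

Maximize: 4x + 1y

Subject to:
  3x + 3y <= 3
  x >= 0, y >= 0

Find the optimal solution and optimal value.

The feasible region has vertices at [(0, 0), (1, 0), (0, 1)].
Checking objective 4x + 1y at each vertex:
  (0, 0): 4*0 + 1*0 = 0
  (1, 0): 4*1 + 1*0 = 4
  (0, 1): 4*0 + 1*1 = 1
Maximum is 4 at (1, 0).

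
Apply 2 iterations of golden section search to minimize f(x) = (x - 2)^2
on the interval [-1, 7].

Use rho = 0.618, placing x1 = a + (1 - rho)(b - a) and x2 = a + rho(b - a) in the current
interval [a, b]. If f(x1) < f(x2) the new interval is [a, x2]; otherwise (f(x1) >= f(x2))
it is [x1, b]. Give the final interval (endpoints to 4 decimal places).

Golden section search for min of f(x) = (x - 2)^2 on [-1, 7].
Each step: x1 = a + (1 - rho)(b - a), x2 = a + rho(b - a); if f(x1) < f(x2) keep [a, x2], otherwise keep [x1, b].
Step 1: [-1.0000, 7.0000], x1=2.0560 (f=0.0031), x2=3.9440 (f=3.7791); f(x1) < f(x2) => keep [-1.0000, 3.9440]
Step 2: [-1.0000, 3.9440], x1=0.8886 (f=1.2352), x2=2.0554 (f=0.0031); f(x1) > f(x2) => keep [0.8886, 3.9440]
Final interval: [0.8886, 3.9440]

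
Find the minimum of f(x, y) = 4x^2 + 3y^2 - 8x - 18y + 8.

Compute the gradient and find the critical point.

f(x,y) = 4x^2 + 3y^2 - 8x - 18y + 8
df/dx = 8x + (-8) = 0  =>  x = 1
df/dy = 6y + (-18) = 0  =>  y = 3
f(1, 3) = 4*(1)^2 + 3*(3)^2 + -8*(1) + -18*(3) + 8 = -23
Hessian is diagonal with entries 8, 6 > 0, so this is a minimum.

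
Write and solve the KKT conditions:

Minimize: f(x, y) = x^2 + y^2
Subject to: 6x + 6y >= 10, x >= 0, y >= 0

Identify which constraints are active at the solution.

KKT conditions for min x^2 + y^2 s.t. 6x + 6y >= 10, x >= 0, y >= 0:
Stationarity: 2x = mu*6 + mu_x, 2y = mu*6 + mu_y, with mu, mu_x, mu_y >= 0
Complementary slackness: mu*(6x + 6y - 10) = 0, mu_x*x = 0, mu_y*y = 0
(0, 0) is infeasible (6*0 + 6*0 < 10), so if mu = 0 stationarity would force x = mu_x/2 >= 0, y = mu_y/2 >= 0 with mu_x*x = mu_y*y = 0, i.e. x = y = 0: contradiction. Hence mu > 0 and 6x + 6y = 10 is active.
Try x > 0, y > 0 (so mu_x = mu_y = 0): x = 6*mu/2, y = 6*mu/2
Substitute: 6*(6*mu/2) + 6*(6*mu/2) = 10
  mu*72/2 = 10 => mu = 5/18
x* = 5/6 > 0, y* = 5/6 > 0, consistent with mu_x = mu_y = 0.
f is convex and the constraints are linear, so this KKT point is the global minimum.
f* = 25/18
Active constraints: 6x + 6y >= 10 (holds with equality, mu = 5/18 > 0); x >= 0 and y >= 0 are inactive (mu_x = mu_y = 0).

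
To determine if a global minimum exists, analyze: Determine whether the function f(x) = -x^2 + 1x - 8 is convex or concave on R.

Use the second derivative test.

f(x) = -x^2 + 1x - 8
f'(x) = -2x + 1
f''(x) = -2
Since f''(x) = -2 < 0 for all x, f is concave on R.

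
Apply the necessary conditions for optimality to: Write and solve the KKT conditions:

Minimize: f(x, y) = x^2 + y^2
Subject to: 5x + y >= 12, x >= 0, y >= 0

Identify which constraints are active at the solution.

KKT conditions for min x^2 + y^2 s.t. 5x + 1y >= 12, x >= 0, y >= 0:
Stationarity: 2x = mu*5 + mu_x, 2y = mu*1 + mu_y, with mu, mu_x, mu_y >= 0
Complementary slackness: mu*(5x + y - 12) = 0, mu_x*x = 0, mu_y*y = 0
(0, 0) is infeasible (5*0 + 1*0 < 12), so if mu = 0 stationarity would force x = mu_x/2 >= 0, y = mu_y/2 >= 0 with mu_x*x = mu_y*y = 0, i.e. x = y = 0: contradiction. Hence mu > 0 and 5x + y = 12 is active.
Try x > 0, y > 0 (so mu_x = mu_y = 0): x = 5*mu/2, y = 1*mu/2
Substitute: 5*(5*mu/2) + 1*(1*mu/2) = 12
  mu*26/2 = 12 => mu = 12/13
x* = 30/13 > 0, y* = 6/13 > 0, consistent with mu_x = mu_y = 0.
f is convex and the constraints are linear, so this KKT point is the global minimum.
f* = 72/13
Active constraints: 5x + y >= 12 (holds with equality, mu = 12/13 > 0); x >= 0 and y >= 0 are inactive (mu_x = mu_y = 0).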